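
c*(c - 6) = c^2 - 6*c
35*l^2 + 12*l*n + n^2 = (5*l + n)*(7*l + n)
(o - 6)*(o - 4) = o^2 - 10*o + 24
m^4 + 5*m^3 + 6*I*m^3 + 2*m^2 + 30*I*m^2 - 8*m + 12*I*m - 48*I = (m - 1)*(m + 2)*(m + 4)*(m + 6*I)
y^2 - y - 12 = (y - 4)*(y + 3)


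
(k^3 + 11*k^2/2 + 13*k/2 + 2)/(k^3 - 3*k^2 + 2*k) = (2*k^3 + 11*k^2 + 13*k + 4)/(2*k*(k^2 - 3*k + 2))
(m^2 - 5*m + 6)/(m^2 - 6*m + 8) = (m - 3)/(m - 4)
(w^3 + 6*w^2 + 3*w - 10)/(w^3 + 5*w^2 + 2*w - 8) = (w + 5)/(w + 4)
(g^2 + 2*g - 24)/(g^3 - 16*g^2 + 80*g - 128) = (g + 6)/(g^2 - 12*g + 32)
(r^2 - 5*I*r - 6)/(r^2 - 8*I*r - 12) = (r - 3*I)/(r - 6*I)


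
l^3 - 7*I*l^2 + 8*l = l*(l - 8*I)*(l + I)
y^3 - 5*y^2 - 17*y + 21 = (y - 7)*(y - 1)*(y + 3)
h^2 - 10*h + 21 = (h - 7)*(h - 3)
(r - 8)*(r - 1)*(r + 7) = r^3 - 2*r^2 - 55*r + 56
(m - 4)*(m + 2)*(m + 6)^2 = m^4 + 10*m^3 + 4*m^2 - 168*m - 288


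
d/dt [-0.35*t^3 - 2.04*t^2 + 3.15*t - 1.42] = -1.05*t^2 - 4.08*t + 3.15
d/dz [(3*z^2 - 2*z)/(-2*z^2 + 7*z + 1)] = (17*z^2 + 6*z - 2)/(4*z^4 - 28*z^3 + 45*z^2 + 14*z + 1)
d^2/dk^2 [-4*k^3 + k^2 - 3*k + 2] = 2 - 24*k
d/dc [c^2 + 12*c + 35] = 2*c + 12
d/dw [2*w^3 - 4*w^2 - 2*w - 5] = 6*w^2 - 8*w - 2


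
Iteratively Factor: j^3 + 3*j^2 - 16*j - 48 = (j + 3)*(j^2 - 16) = (j - 4)*(j + 3)*(j + 4)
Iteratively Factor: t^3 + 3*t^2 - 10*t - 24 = (t - 3)*(t^2 + 6*t + 8) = (t - 3)*(t + 4)*(t + 2)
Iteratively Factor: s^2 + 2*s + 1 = (s + 1)*(s + 1)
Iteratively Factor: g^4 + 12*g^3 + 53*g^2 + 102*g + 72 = (g + 3)*(g^3 + 9*g^2 + 26*g + 24) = (g + 3)^2*(g^2 + 6*g + 8) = (g + 2)*(g + 3)^2*(g + 4)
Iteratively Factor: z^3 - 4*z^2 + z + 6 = (z - 3)*(z^2 - z - 2) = (z - 3)*(z - 2)*(z + 1)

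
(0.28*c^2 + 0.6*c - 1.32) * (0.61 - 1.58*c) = -0.4424*c^3 - 0.7772*c^2 + 2.4516*c - 0.8052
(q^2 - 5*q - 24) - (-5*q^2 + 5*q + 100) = 6*q^2 - 10*q - 124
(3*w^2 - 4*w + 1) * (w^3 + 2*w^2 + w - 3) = 3*w^5 + 2*w^4 - 4*w^3 - 11*w^2 + 13*w - 3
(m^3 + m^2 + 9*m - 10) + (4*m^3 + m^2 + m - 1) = 5*m^3 + 2*m^2 + 10*m - 11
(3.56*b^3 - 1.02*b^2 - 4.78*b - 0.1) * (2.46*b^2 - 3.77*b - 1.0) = 8.7576*b^5 - 15.9304*b^4 - 11.4734*b^3 + 18.7946*b^2 + 5.157*b + 0.1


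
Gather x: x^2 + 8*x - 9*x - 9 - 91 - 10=x^2 - x - 110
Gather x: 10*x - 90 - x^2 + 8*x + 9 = -x^2 + 18*x - 81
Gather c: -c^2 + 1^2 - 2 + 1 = -c^2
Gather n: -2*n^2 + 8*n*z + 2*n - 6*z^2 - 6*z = -2*n^2 + n*(8*z + 2) - 6*z^2 - 6*z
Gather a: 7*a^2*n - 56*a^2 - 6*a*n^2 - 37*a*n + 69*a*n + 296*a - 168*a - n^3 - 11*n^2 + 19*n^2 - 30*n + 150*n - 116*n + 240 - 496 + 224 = a^2*(7*n - 56) + a*(-6*n^2 + 32*n + 128) - n^3 + 8*n^2 + 4*n - 32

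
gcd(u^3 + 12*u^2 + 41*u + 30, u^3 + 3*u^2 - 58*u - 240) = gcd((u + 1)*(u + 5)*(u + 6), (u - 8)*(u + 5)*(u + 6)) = u^2 + 11*u + 30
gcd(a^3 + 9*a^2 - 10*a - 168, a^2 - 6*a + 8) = a - 4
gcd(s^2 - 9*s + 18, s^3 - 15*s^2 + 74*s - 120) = s - 6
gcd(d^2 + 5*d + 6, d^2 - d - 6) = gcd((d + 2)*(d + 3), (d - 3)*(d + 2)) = d + 2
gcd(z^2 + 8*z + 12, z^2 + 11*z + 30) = z + 6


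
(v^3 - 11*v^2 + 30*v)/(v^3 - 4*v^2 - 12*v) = (v - 5)/(v + 2)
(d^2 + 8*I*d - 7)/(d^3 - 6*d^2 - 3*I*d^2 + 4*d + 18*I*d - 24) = (d + 7*I)/(d^2 + d*(-6 - 4*I) + 24*I)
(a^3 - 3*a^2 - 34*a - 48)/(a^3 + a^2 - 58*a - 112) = (a + 3)/(a + 7)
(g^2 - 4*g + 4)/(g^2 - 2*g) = (g - 2)/g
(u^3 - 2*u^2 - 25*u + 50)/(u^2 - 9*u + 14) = (u^2 - 25)/(u - 7)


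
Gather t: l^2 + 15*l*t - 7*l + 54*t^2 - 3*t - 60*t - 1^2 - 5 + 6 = l^2 - 7*l + 54*t^2 + t*(15*l - 63)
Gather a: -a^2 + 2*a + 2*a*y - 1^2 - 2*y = -a^2 + a*(2*y + 2) - 2*y - 1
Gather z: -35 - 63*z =-63*z - 35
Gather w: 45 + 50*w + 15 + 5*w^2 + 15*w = 5*w^2 + 65*w + 60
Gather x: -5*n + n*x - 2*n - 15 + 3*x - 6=-7*n + x*(n + 3) - 21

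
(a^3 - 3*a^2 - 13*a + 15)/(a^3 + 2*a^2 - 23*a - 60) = (a - 1)/(a + 4)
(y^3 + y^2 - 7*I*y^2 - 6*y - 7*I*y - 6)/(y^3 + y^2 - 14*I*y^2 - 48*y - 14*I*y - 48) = (y - I)/(y - 8*I)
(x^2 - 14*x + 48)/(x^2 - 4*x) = (x^2 - 14*x + 48)/(x*(x - 4))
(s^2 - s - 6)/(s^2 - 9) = (s + 2)/(s + 3)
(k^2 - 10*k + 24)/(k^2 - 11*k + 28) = (k - 6)/(k - 7)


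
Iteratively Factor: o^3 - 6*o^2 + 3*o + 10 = (o - 2)*(o^2 - 4*o - 5) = (o - 5)*(o - 2)*(o + 1)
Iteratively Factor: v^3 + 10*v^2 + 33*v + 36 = (v + 3)*(v^2 + 7*v + 12) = (v + 3)*(v + 4)*(v + 3)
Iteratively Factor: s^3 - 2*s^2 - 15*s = (s + 3)*(s^2 - 5*s) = (s - 5)*(s + 3)*(s)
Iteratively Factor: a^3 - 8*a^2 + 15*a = (a - 3)*(a^2 - 5*a) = a*(a - 3)*(a - 5)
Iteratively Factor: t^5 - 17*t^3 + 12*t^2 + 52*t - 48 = (t + 2)*(t^4 - 2*t^3 - 13*t^2 + 38*t - 24) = (t - 1)*(t + 2)*(t^3 - t^2 - 14*t + 24) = (t - 2)*(t - 1)*(t + 2)*(t^2 + t - 12) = (t - 3)*(t - 2)*(t - 1)*(t + 2)*(t + 4)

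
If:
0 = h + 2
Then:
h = -2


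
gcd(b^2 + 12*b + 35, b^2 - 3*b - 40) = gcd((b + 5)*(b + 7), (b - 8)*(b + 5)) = b + 5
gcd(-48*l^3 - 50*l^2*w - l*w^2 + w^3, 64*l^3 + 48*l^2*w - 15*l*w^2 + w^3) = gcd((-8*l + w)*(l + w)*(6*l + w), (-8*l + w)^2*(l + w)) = -8*l^2 - 7*l*w + w^2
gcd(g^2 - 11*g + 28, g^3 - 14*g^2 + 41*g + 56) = g - 7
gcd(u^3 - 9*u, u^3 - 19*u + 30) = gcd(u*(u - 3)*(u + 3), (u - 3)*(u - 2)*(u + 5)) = u - 3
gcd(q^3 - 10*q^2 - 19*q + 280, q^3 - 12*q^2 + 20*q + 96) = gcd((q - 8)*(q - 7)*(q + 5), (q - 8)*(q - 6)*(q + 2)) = q - 8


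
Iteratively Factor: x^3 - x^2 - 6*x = (x - 3)*(x^2 + 2*x) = (x - 3)*(x + 2)*(x)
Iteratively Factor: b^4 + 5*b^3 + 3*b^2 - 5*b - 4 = (b + 1)*(b^3 + 4*b^2 - b - 4) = (b + 1)^2*(b^2 + 3*b - 4) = (b + 1)^2*(b + 4)*(b - 1)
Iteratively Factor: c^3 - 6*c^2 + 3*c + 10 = (c - 5)*(c^2 - c - 2) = (c - 5)*(c - 2)*(c + 1)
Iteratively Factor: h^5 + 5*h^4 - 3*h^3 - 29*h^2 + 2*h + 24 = (h + 3)*(h^4 + 2*h^3 - 9*h^2 - 2*h + 8) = (h - 1)*(h + 3)*(h^3 + 3*h^2 - 6*h - 8) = (h - 1)*(h + 3)*(h + 4)*(h^2 - h - 2) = (h - 2)*(h - 1)*(h + 3)*(h + 4)*(h + 1)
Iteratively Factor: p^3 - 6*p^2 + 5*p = (p)*(p^2 - 6*p + 5) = p*(p - 1)*(p - 5)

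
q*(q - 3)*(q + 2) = q^3 - q^2 - 6*q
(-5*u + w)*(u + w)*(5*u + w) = -25*u^3 - 25*u^2*w + u*w^2 + w^3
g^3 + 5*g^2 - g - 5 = (g - 1)*(g + 1)*(g + 5)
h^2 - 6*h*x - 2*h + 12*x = (h - 2)*(h - 6*x)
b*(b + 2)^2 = b^3 + 4*b^2 + 4*b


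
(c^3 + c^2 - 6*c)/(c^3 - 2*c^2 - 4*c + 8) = c*(c + 3)/(c^2 - 4)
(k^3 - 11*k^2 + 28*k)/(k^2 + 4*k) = (k^2 - 11*k + 28)/(k + 4)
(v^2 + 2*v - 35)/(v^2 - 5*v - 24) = (-v^2 - 2*v + 35)/(-v^2 + 5*v + 24)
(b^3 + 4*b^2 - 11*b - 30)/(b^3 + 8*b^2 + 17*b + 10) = (b - 3)/(b + 1)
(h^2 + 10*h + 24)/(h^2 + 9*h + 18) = (h + 4)/(h + 3)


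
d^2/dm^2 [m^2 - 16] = 2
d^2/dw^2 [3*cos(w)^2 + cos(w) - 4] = -cos(w) - 6*cos(2*w)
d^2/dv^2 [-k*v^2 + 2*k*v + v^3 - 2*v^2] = -2*k + 6*v - 4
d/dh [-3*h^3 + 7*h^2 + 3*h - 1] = -9*h^2 + 14*h + 3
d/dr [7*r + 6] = 7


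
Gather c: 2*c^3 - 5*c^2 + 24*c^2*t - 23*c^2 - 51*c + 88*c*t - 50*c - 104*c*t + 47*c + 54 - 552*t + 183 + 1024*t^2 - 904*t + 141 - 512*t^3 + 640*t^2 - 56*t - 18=2*c^3 + c^2*(24*t - 28) + c*(-16*t - 54) - 512*t^3 + 1664*t^2 - 1512*t + 360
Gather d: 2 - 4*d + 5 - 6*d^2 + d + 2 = -6*d^2 - 3*d + 9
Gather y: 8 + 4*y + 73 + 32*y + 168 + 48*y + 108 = 84*y + 357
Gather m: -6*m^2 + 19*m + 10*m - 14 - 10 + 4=-6*m^2 + 29*m - 20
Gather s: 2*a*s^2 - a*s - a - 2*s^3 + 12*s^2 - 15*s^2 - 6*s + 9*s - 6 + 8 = -a - 2*s^3 + s^2*(2*a - 3) + s*(3 - a) + 2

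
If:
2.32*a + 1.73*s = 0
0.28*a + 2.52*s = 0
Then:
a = 0.00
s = 0.00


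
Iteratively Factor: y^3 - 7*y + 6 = (y - 1)*(y^2 + y - 6) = (y - 1)*(y + 3)*(y - 2)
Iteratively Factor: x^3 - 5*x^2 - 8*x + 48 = (x - 4)*(x^2 - x - 12) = (x - 4)^2*(x + 3)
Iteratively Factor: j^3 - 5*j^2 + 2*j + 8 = (j - 4)*(j^2 - j - 2) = (j - 4)*(j - 2)*(j + 1)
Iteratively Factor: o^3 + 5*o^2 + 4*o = (o + 1)*(o^2 + 4*o) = o*(o + 1)*(o + 4)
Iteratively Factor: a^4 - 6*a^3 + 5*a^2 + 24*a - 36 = (a - 3)*(a^3 - 3*a^2 - 4*a + 12) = (a - 3)^2*(a^2 - 4) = (a - 3)^2*(a - 2)*(a + 2)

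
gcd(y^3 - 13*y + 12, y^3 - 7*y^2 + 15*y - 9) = y^2 - 4*y + 3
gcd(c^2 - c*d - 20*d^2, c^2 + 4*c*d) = c + 4*d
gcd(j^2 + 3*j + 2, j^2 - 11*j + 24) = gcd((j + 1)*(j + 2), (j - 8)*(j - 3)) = 1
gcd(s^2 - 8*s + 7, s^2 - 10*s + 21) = s - 7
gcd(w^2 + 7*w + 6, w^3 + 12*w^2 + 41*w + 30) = w^2 + 7*w + 6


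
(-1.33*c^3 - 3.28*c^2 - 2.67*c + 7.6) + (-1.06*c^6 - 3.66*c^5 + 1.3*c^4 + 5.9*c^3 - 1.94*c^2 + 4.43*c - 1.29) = -1.06*c^6 - 3.66*c^5 + 1.3*c^4 + 4.57*c^3 - 5.22*c^2 + 1.76*c + 6.31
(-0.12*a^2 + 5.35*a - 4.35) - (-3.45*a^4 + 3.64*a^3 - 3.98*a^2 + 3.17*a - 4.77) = 3.45*a^4 - 3.64*a^3 + 3.86*a^2 + 2.18*a + 0.42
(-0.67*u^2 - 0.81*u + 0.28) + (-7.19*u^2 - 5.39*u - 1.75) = -7.86*u^2 - 6.2*u - 1.47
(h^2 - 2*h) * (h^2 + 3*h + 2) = h^4 + h^3 - 4*h^2 - 4*h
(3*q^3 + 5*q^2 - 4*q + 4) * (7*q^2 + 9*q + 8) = 21*q^5 + 62*q^4 + 41*q^3 + 32*q^2 + 4*q + 32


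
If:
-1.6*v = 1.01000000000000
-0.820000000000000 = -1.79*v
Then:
No Solution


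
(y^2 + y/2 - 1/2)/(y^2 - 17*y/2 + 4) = (y + 1)/(y - 8)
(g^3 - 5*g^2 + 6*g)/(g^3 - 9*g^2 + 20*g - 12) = g*(g - 3)/(g^2 - 7*g + 6)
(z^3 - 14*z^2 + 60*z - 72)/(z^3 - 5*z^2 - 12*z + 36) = (z - 6)/(z + 3)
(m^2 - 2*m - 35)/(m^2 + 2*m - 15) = (m - 7)/(m - 3)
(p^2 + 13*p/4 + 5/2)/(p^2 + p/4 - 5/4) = (p + 2)/(p - 1)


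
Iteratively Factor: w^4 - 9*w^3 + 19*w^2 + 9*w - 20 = (w - 5)*(w^3 - 4*w^2 - w + 4) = (w - 5)*(w + 1)*(w^2 - 5*w + 4) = (w - 5)*(w - 1)*(w + 1)*(w - 4)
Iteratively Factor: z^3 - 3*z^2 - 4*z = (z - 4)*(z^2 + z) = (z - 4)*(z + 1)*(z)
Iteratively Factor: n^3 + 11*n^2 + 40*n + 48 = (n + 4)*(n^2 + 7*n + 12) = (n + 4)^2*(n + 3)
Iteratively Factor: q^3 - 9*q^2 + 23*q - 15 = (q - 5)*(q^2 - 4*q + 3) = (q - 5)*(q - 1)*(q - 3)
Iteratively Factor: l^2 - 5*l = (l - 5)*(l)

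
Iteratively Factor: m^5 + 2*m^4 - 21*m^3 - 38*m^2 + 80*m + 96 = (m + 3)*(m^4 - m^3 - 18*m^2 + 16*m + 32) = (m - 4)*(m + 3)*(m^3 + 3*m^2 - 6*m - 8) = (m - 4)*(m + 1)*(m + 3)*(m^2 + 2*m - 8) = (m - 4)*(m + 1)*(m + 3)*(m + 4)*(m - 2)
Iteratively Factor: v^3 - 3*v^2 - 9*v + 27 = (v - 3)*(v^2 - 9) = (v - 3)*(v + 3)*(v - 3)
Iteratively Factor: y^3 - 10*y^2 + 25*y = (y - 5)*(y^2 - 5*y) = y*(y - 5)*(y - 5)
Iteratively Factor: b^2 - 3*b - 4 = (b + 1)*(b - 4)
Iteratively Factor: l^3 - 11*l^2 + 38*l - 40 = (l - 5)*(l^2 - 6*l + 8) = (l - 5)*(l - 4)*(l - 2)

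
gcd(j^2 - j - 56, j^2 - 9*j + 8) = j - 8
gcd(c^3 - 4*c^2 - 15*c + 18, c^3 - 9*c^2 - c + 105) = c + 3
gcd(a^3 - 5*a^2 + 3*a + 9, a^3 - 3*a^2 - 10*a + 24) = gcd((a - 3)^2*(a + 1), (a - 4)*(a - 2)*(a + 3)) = 1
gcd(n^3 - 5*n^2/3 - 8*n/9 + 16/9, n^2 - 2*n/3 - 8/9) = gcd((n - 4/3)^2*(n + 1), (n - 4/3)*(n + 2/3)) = n - 4/3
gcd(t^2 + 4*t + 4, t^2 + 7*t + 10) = t + 2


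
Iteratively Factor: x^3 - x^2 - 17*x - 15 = (x + 3)*(x^2 - 4*x - 5) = (x - 5)*(x + 3)*(x + 1)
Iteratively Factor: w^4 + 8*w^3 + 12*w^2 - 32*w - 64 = (w - 2)*(w^3 + 10*w^2 + 32*w + 32) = (w - 2)*(w + 4)*(w^2 + 6*w + 8) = (w - 2)*(w + 4)^2*(w + 2)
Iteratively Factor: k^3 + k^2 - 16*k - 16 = (k + 4)*(k^2 - 3*k - 4) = (k - 4)*(k + 4)*(k + 1)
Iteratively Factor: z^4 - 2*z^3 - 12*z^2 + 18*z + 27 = (z + 1)*(z^3 - 3*z^2 - 9*z + 27) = (z - 3)*(z + 1)*(z^2 - 9) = (z - 3)*(z + 1)*(z + 3)*(z - 3)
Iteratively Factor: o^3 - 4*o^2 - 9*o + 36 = (o - 4)*(o^2 - 9) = (o - 4)*(o - 3)*(o + 3)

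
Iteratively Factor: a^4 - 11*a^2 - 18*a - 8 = (a + 1)*(a^3 - a^2 - 10*a - 8) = (a - 4)*(a + 1)*(a^2 + 3*a + 2) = (a - 4)*(a + 1)^2*(a + 2)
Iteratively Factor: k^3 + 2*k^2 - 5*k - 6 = (k + 1)*(k^2 + k - 6) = (k - 2)*(k + 1)*(k + 3)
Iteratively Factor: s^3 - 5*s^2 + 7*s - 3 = (s - 1)*(s^2 - 4*s + 3) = (s - 3)*(s - 1)*(s - 1)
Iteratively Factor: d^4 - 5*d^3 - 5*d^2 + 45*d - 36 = (d - 3)*(d^3 - 2*d^2 - 11*d + 12) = (d - 3)*(d - 1)*(d^2 - d - 12) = (d - 3)*(d - 1)*(d + 3)*(d - 4)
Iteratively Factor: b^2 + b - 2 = (b - 1)*(b + 2)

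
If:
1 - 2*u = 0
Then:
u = 1/2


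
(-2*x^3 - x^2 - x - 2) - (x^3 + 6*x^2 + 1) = -3*x^3 - 7*x^2 - x - 3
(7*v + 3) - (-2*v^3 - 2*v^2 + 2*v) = 2*v^3 + 2*v^2 + 5*v + 3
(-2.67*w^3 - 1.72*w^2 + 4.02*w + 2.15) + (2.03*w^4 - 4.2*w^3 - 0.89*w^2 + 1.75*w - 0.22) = 2.03*w^4 - 6.87*w^3 - 2.61*w^2 + 5.77*w + 1.93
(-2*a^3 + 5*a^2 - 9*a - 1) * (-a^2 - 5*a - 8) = 2*a^5 + 5*a^4 + 6*a^2 + 77*a + 8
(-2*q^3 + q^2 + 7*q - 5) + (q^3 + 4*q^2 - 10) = -q^3 + 5*q^2 + 7*q - 15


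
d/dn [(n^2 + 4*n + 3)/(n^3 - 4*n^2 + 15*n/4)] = 4*(-4*n^4 - 32*n^3 + 43*n^2 + 96*n - 45)/(n^2*(16*n^4 - 128*n^3 + 376*n^2 - 480*n + 225))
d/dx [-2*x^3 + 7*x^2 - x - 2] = -6*x^2 + 14*x - 1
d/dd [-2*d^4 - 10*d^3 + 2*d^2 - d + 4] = -8*d^3 - 30*d^2 + 4*d - 1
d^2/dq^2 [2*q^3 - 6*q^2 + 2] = 12*q - 12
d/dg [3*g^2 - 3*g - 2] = 6*g - 3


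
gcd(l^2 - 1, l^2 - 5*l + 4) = l - 1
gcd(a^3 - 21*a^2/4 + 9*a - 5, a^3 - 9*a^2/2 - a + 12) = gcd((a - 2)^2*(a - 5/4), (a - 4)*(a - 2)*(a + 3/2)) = a - 2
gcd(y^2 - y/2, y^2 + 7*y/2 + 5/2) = 1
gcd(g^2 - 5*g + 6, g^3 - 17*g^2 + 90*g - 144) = g - 3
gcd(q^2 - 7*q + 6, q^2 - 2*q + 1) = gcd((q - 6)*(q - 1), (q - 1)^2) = q - 1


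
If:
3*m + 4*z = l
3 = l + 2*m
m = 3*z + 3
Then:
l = 15/19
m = 21/19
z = -12/19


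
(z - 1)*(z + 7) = z^2 + 6*z - 7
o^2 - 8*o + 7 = (o - 7)*(o - 1)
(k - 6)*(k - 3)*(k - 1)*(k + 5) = k^4 - 5*k^3 - 23*k^2 + 117*k - 90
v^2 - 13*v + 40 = (v - 8)*(v - 5)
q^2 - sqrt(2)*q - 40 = (q - 5*sqrt(2))*(q + 4*sqrt(2))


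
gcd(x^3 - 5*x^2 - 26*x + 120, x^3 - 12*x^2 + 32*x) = x - 4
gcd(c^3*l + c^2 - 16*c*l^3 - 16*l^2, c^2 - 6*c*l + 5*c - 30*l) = 1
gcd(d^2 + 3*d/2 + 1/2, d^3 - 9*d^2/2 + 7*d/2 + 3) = d + 1/2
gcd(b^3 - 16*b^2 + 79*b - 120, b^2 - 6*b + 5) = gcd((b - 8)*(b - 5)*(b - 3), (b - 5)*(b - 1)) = b - 5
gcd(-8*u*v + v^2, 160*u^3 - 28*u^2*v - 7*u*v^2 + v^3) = 8*u - v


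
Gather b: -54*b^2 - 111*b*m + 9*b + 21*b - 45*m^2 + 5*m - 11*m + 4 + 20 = -54*b^2 + b*(30 - 111*m) - 45*m^2 - 6*m + 24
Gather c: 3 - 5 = -2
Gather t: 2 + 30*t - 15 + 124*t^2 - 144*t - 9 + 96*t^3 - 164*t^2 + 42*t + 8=96*t^3 - 40*t^2 - 72*t - 14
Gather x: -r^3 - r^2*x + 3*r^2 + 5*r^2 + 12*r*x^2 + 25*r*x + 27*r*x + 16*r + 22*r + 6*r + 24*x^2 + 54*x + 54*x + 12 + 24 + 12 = -r^3 + 8*r^2 + 44*r + x^2*(12*r + 24) + x*(-r^2 + 52*r + 108) + 48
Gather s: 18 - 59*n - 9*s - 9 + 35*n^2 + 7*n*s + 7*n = 35*n^2 - 52*n + s*(7*n - 9) + 9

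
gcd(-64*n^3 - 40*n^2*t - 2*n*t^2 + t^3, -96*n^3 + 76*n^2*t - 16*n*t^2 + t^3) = -8*n + t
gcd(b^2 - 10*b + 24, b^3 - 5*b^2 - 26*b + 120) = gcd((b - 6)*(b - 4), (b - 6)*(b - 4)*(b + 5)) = b^2 - 10*b + 24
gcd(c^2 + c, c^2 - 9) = 1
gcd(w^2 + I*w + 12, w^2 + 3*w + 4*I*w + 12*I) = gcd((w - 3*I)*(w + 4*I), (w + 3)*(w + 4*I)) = w + 4*I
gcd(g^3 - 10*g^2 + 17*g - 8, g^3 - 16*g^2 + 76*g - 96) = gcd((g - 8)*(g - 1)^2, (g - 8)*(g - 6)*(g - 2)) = g - 8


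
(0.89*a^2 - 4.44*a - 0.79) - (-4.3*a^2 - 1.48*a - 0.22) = 5.19*a^2 - 2.96*a - 0.57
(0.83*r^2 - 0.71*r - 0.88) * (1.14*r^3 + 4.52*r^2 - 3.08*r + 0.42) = 0.9462*r^5 + 2.9422*r^4 - 6.7688*r^3 - 1.4422*r^2 + 2.4122*r - 0.3696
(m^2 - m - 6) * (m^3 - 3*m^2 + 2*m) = m^5 - 4*m^4 - m^3 + 16*m^2 - 12*m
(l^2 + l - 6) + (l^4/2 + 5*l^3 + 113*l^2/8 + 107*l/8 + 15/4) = l^4/2 + 5*l^3 + 121*l^2/8 + 115*l/8 - 9/4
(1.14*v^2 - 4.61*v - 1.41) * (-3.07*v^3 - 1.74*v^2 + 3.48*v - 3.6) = -3.4998*v^5 + 12.1691*v^4 + 16.3173*v^3 - 17.6934*v^2 + 11.6892*v + 5.076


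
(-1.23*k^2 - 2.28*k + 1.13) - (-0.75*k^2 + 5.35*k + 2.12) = -0.48*k^2 - 7.63*k - 0.99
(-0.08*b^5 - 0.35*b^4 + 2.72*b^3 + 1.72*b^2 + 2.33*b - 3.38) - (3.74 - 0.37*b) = -0.08*b^5 - 0.35*b^4 + 2.72*b^3 + 1.72*b^2 + 2.7*b - 7.12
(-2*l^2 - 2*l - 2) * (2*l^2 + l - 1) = -4*l^4 - 6*l^3 - 4*l^2 + 2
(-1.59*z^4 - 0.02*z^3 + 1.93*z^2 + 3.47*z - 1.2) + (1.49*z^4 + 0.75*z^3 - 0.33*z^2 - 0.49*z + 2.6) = -0.1*z^4 + 0.73*z^3 + 1.6*z^2 + 2.98*z + 1.4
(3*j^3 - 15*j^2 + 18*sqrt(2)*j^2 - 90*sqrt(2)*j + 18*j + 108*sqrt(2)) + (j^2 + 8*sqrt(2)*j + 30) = 3*j^3 - 14*j^2 + 18*sqrt(2)*j^2 - 82*sqrt(2)*j + 18*j + 30 + 108*sqrt(2)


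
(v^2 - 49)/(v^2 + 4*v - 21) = (v - 7)/(v - 3)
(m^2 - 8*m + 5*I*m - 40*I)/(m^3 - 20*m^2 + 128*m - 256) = (m + 5*I)/(m^2 - 12*m + 32)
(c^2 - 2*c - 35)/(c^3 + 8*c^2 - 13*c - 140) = (c - 7)/(c^2 + 3*c - 28)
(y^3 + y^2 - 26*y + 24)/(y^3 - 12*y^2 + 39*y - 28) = (y + 6)/(y - 7)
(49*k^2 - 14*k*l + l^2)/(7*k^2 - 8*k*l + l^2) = (7*k - l)/(k - l)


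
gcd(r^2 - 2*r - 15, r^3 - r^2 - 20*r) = r - 5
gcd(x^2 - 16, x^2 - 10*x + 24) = x - 4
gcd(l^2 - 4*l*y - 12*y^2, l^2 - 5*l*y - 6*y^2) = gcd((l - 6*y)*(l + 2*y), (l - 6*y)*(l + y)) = -l + 6*y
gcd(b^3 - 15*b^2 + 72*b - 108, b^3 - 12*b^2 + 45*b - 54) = b^2 - 9*b + 18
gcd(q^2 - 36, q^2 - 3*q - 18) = q - 6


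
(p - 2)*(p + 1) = p^2 - p - 2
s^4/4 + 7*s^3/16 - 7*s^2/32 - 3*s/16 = s*(s/4 + 1/2)*(s - 3/4)*(s + 1/2)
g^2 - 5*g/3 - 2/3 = (g - 2)*(g + 1/3)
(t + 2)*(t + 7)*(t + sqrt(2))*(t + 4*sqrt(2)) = t^4 + 5*sqrt(2)*t^3 + 9*t^3 + 22*t^2 + 45*sqrt(2)*t^2 + 72*t + 70*sqrt(2)*t + 112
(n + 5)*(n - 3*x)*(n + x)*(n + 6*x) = n^4 + 4*n^3*x + 5*n^3 - 15*n^2*x^2 + 20*n^2*x - 18*n*x^3 - 75*n*x^2 - 90*x^3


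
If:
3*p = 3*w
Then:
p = w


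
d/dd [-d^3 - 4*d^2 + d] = -3*d^2 - 8*d + 1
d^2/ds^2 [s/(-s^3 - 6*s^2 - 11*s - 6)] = 2*(-s*(3*s^2 + 12*s + 11)^2 + (3*s^2 + 3*s*(s + 2) + 12*s + 11)*(s^3 + 6*s^2 + 11*s + 6))/(s^3 + 6*s^2 + 11*s + 6)^3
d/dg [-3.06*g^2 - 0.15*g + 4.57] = -6.12*g - 0.15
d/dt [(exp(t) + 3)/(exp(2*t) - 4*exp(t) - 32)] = (-2*(exp(t) - 2)*(exp(t) + 3) + exp(2*t) - 4*exp(t) - 32)*exp(t)/(-exp(2*t) + 4*exp(t) + 32)^2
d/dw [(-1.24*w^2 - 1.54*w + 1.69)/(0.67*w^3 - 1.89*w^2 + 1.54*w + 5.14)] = (0.8308*w^4 + 2.0636*w^3 - 8.2171*w^2 - 6.359*w - 10.5182)/(0.4489*w^6 - 2.5326*w^5 + 5.6357*w^4 + 1.0664*w^3 - 17.0576*w^2 + 15.8312*w + 26.4196)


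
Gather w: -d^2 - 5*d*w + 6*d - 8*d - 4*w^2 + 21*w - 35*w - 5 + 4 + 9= -d^2 - 2*d - 4*w^2 + w*(-5*d - 14) + 8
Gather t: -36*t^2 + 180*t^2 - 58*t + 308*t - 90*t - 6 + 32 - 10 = 144*t^2 + 160*t + 16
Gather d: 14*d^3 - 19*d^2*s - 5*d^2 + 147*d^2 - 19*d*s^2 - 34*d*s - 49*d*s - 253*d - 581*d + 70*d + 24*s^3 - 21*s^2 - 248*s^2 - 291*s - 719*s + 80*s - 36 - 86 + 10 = 14*d^3 + d^2*(142 - 19*s) + d*(-19*s^2 - 83*s - 764) + 24*s^3 - 269*s^2 - 930*s - 112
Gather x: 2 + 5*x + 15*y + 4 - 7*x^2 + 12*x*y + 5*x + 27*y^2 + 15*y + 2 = -7*x^2 + x*(12*y + 10) + 27*y^2 + 30*y + 8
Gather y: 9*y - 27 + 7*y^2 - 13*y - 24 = 7*y^2 - 4*y - 51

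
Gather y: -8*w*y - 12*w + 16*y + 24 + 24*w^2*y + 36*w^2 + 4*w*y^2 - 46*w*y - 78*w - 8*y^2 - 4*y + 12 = 36*w^2 - 90*w + y^2*(4*w - 8) + y*(24*w^2 - 54*w + 12) + 36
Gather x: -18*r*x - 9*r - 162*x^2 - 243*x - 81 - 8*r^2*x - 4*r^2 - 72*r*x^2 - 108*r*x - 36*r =-4*r^2 - 45*r + x^2*(-72*r - 162) + x*(-8*r^2 - 126*r - 243) - 81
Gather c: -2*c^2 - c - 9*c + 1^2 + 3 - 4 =-2*c^2 - 10*c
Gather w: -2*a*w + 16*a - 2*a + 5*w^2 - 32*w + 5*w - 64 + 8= 14*a + 5*w^2 + w*(-2*a - 27) - 56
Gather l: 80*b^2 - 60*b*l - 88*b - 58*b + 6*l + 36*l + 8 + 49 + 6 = 80*b^2 - 146*b + l*(42 - 60*b) + 63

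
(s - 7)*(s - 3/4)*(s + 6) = s^3 - 7*s^2/4 - 165*s/4 + 63/2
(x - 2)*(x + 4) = x^2 + 2*x - 8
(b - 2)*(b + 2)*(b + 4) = b^3 + 4*b^2 - 4*b - 16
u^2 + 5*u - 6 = (u - 1)*(u + 6)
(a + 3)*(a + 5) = a^2 + 8*a + 15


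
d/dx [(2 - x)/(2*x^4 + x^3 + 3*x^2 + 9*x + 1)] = (-2*x^4 - x^3 - 3*x^2 - 9*x + (x - 2)*(8*x^3 + 3*x^2 + 6*x + 9) - 1)/(2*x^4 + x^3 + 3*x^2 + 9*x + 1)^2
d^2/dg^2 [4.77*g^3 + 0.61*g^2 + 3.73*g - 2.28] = 28.62*g + 1.22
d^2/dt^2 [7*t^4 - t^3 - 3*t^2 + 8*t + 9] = 84*t^2 - 6*t - 6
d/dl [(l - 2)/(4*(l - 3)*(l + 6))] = (-l^2/4 + l - 3)/(l^4 + 6*l^3 - 27*l^2 - 108*l + 324)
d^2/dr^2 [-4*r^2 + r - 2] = -8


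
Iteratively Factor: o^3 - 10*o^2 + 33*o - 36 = (o - 4)*(o^2 - 6*o + 9) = (o - 4)*(o - 3)*(o - 3)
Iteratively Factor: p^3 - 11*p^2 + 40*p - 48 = (p - 4)*(p^2 - 7*p + 12) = (p - 4)*(p - 3)*(p - 4)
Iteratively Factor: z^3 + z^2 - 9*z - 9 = (z + 3)*(z^2 - 2*z - 3) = (z - 3)*(z + 3)*(z + 1)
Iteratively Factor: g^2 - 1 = (g + 1)*(g - 1)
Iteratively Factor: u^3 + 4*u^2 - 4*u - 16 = (u + 2)*(u^2 + 2*u - 8) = (u - 2)*(u + 2)*(u + 4)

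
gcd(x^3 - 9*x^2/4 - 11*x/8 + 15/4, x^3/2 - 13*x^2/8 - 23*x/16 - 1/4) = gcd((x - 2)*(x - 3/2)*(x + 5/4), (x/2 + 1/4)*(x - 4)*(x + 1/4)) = 1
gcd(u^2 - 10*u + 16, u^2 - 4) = u - 2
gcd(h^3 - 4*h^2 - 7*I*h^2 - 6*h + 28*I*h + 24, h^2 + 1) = h - I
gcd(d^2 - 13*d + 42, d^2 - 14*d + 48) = d - 6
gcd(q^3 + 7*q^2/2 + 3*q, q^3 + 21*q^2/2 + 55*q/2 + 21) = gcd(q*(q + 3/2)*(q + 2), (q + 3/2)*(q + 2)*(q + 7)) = q^2 + 7*q/2 + 3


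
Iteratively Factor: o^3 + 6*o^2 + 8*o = (o + 2)*(o^2 + 4*o) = (o + 2)*(o + 4)*(o)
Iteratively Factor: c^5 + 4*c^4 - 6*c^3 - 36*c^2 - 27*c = (c + 3)*(c^4 + c^3 - 9*c^2 - 9*c) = (c + 3)^2*(c^3 - 2*c^2 - 3*c) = (c - 3)*(c + 3)^2*(c^2 + c) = (c - 3)*(c + 1)*(c + 3)^2*(c)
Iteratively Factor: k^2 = (k)*(k)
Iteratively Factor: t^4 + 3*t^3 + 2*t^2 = (t)*(t^3 + 3*t^2 + 2*t) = t*(t + 2)*(t^2 + t) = t*(t + 1)*(t + 2)*(t)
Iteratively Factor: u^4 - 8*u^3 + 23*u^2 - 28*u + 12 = (u - 1)*(u^3 - 7*u^2 + 16*u - 12) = (u - 2)*(u - 1)*(u^2 - 5*u + 6) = (u - 2)^2*(u - 1)*(u - 3)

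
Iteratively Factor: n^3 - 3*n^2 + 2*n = (n)*(n^2 - 3*n + 2) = n*(n - 1)*(n - 2)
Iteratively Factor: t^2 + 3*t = (t + 3)*(t)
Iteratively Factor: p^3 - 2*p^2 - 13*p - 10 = (p - 5)*(p^2 + 3*p + 2) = (p - 5)*(p + 2)*(p + 1)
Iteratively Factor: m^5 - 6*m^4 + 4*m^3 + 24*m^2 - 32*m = (m - 2)*(m^4 - 4*m^3 - 4*m^2 + 16*m) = m*(m - 2)*(m^3 - 4*m^2 - 4*m + 16) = m*(m - 2)*(m + 2)*(m^2 - 6*m + 8) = m*(m - 4)*(m - 2)*(m + 2)*(m - 2)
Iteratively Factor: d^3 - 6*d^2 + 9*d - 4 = (d - 4)*(d^2 - 2*d + 1) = (d - 4)*(d - 1)*(d - 1)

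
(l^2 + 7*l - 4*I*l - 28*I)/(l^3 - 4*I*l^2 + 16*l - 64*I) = (l + 7)/(l^2 + 16)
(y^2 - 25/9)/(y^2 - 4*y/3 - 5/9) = (3*y + 5)/(3*y + 1)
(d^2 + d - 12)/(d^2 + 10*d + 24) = (d - 3)/(d + 6)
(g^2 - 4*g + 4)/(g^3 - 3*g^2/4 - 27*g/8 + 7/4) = 8*(g - 2)/(8*g^2 + 10*g - 7)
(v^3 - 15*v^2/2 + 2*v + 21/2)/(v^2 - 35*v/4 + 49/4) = 2*(2*v^2 - v - 3)/(4*v - 7)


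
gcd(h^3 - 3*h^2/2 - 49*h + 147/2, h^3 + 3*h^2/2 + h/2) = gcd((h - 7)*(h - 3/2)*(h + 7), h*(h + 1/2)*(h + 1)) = 1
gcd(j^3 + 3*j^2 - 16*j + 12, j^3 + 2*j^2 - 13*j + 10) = j^2 - 3*j + 2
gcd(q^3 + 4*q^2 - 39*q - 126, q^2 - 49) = q + 7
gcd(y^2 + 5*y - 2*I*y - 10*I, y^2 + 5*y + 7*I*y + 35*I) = y + 5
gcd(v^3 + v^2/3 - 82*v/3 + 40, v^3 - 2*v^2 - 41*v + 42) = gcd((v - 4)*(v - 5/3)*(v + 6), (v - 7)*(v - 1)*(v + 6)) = v + 6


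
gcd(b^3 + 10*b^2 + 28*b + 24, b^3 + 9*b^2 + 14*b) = b + 2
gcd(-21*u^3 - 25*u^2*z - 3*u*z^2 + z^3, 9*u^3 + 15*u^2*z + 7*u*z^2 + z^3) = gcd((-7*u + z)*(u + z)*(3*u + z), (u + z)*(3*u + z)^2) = 3*u^2 + 4*u*z + z^2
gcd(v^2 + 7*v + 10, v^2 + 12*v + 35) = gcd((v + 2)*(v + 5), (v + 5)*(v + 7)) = v + 5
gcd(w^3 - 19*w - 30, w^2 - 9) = w + 3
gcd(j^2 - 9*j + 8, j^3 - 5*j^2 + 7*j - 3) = j - 1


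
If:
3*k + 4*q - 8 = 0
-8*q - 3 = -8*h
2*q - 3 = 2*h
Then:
No Solution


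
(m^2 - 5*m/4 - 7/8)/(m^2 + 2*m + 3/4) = (4*m - 7)/(2*(2*m + 3))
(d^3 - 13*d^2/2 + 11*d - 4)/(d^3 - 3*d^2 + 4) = (d^2 - 9*d/2 + 2)/(d^2 - d - 2)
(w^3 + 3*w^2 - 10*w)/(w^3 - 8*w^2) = (w^2 + 3*w - 10)/(w*(w - 8))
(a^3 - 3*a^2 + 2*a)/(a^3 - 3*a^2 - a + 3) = a*(a - 2)/(a^2 - 2*a - 3)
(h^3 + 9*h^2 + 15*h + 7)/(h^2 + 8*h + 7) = h + 1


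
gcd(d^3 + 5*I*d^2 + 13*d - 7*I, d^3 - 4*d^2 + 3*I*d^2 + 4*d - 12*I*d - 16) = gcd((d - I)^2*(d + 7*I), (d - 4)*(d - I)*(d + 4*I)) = d - I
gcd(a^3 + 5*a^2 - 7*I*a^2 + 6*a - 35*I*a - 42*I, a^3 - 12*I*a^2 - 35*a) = a - 7*I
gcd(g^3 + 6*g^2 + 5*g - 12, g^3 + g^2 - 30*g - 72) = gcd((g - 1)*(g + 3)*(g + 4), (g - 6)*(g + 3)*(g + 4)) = g^2 + 7*g + 12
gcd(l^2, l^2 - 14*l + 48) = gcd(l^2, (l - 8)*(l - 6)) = 1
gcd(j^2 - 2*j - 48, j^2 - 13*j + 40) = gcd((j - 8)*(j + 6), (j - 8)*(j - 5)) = j - 8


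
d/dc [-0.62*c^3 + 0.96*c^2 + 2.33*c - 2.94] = -1.86*c^2 + 1.92*c + 2.33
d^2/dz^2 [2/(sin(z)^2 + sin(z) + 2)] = 2*(-4*sin(z)^4 - 3*sin(z)^3 + 13*sin(z)^2 + 8*sin(z) - 2)/(sin(z)^2 + sin(z) + 2)^3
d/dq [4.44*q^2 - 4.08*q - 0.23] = 8.88*q - 4.08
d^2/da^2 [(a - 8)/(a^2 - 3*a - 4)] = 2*((11 - 3*a)*(-a^2 + 3*a + 4) - (a - 8)*(2*a - 3)^2)/(-a^2 + 3*a + 4)^3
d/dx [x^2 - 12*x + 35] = 2*x - 12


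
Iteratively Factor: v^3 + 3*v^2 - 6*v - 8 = (v - 2)*(v^2 + 5*v + 4) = (v - 2)*(v + 1)*(v + 4)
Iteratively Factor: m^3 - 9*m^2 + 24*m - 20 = (m - 2)*(m^2 - 7*m + 10) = (m - 5)*(m - 2)*(m - 2)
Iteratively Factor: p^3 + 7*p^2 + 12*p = (p + 4)*(p^2 + 3*p) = (p + 3)*(p + 4)*(p)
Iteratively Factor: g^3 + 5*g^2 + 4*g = (g)*(g^2 + 5*g + 4) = g*(g + 1)*(g + 4)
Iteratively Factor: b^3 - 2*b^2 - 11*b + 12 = (b - 1)*(b^2 - b - 12) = (b - 1)*(b + 3)*(b - 4)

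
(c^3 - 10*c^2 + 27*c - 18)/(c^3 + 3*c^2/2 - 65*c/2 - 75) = 2*(c^2 - 4*c + 3)/(2*c^2 + 15*c + 25)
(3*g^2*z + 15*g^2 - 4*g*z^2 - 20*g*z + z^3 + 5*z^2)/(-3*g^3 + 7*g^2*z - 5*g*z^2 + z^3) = (z + 5)/(-g + z)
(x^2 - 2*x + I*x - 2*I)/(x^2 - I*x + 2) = (x - 2)/(x - 2*I)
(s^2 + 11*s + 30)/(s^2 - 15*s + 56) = (s^2 + 11*s + 30)/(s^2 - 15*s + 56)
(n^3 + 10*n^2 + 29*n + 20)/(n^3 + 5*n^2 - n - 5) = (n + 4)/(n - 1)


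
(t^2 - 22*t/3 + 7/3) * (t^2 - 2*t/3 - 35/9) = t^4 - 8*t^3 + 10*t^2/3 + 728*t/27 - 245/27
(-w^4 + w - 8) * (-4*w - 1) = 4*w^5 + w^4 - 4*w^2 + 31*w + 8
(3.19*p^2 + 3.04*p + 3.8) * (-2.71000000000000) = -8.6449*p^2 - 8.2384*p - 10.298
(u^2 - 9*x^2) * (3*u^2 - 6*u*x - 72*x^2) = 3*u^4 - 6*u^3*x - 99*u^2*x^2 + 54*u*x^3 + 648*x^4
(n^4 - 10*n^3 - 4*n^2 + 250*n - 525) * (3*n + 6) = 3*n^5 - 24*n^4 - 72*n^3 + 726*n^2 - 75*n - 3150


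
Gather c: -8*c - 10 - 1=-8*c - 11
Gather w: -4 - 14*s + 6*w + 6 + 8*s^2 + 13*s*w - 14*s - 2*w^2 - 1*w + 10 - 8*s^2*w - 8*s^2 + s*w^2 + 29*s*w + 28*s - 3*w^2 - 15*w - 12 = w^2*(s - 5) + w*(-8*s^2 + 42*s - 10)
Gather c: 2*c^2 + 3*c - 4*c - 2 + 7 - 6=2*c^2 - c - 1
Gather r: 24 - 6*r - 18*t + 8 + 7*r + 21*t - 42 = r + 3*t - 10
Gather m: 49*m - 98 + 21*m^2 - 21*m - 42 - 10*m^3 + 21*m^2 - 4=-10*m^3 + 42*m^2 + 28*m - 144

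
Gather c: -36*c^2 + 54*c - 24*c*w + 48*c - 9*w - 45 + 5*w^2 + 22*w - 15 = -36*c^2 + c*(102 - 24*w) + 5*w^2 + 13*w - 60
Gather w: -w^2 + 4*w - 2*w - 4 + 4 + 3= -w^2 + 2*w + 3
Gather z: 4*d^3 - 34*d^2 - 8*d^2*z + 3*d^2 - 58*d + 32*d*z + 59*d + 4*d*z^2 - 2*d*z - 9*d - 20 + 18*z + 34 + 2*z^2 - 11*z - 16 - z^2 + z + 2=4*d^3 - 31*d^2 - 8*d + z^2*(4*d + 1) + z*(-8*d^2 + 30*d + 8)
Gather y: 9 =9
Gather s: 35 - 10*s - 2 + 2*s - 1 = 32 - 8*s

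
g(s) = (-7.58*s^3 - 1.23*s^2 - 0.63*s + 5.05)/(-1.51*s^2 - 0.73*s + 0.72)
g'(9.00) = 4.99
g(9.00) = 43.90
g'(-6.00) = 4.85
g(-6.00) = -32.52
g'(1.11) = 8.01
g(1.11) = 3.86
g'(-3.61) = 4.37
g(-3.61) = -21.31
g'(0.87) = 14.63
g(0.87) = 1.34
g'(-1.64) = -6.32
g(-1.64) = -16.89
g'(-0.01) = 5.86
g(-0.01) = 6.95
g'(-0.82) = -215.19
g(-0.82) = 29.41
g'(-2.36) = 2.51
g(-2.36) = -16.64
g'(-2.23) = 1.95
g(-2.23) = -16.35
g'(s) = (3.02*s + 0.73)*(-7.58*s^3 - 1.23*s^2 - 0.63*s + 5.05)/(-1.51*s^2 - 0.73*s + 0.72)^2 + (-22.74*s^2 - 2.46*s - 0.63)/(-1.51*s^2 - 0.73*s + 0.72) = (11.4458*s^4 + 11.0668*s^3 - 16.4262*s^2 + 13.4798*s + 3.2329)/(2.2801*s^4 + 2.2046*s^3 - 1.6415*s^2 - 1.0512*s + 0.5184)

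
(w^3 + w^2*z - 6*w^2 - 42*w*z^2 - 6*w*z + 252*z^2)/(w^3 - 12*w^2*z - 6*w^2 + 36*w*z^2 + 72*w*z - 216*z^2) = (-w - 7*z)/(-w + 6*z)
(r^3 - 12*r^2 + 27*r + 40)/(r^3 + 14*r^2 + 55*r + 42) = (r^2 - 13*r + 40)/(r^2 + 13*r + 42)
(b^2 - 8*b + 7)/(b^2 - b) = (b - 7)/b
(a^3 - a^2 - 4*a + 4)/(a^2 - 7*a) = (a^3 - a^2 - 4*a + 4)/(a*(a - 7))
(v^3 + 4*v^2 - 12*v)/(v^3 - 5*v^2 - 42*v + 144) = v*(v - 2)/(v^2 - 11*v + 24)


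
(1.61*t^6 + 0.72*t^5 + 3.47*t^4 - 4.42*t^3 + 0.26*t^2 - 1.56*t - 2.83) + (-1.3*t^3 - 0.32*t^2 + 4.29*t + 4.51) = 1.61*t^6 + 0.72*t^5 + 3.47*t^4 - 5.72*t^3 - 0.06*t^2 + 2.73*t + 1.68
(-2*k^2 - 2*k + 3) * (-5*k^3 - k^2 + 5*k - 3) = 10*k^5 + 12*k^4 - 23*k^3 - 7*k^2 + 21*k - 9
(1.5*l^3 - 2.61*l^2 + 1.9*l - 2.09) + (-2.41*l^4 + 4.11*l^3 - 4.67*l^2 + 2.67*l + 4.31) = -2.41*l^4 + 5.61*l^3 - 7.28*l^2 + 4.57*l + 2.22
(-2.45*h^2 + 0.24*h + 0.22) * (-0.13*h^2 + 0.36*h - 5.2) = 0.3185*h^4 - 0.9132*h^3 + 12.7978*h^2 - 1.1688*h - 1.144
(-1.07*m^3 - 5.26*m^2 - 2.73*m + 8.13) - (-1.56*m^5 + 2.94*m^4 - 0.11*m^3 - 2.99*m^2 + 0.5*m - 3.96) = 1.56*m^5 - 2.94*m^4 - 0.96*m^3 - 2.27*m^2 - 3.23*m + 12.09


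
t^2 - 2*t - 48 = (t - 8)*(t + 6)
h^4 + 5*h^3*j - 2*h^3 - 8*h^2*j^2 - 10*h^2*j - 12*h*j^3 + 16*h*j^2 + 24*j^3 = (h - 2)*(h - 2*j)*(h + j)*(h + 6*j)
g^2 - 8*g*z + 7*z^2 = (g - 7*z)*(g - z)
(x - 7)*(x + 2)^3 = x^4 - x^3 - 30*x^2 - 76*x - 56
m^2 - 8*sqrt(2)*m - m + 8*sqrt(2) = (m - 1)*(m - 8*sqrt(2))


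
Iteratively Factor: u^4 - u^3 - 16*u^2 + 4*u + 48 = (u - 2)*(u^3 + u^2 - 14*u - 24) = (u - 2)*(u + 2)*(u^2 - u - 12) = (u - 4)*(u - 2)*(u + 2)*(u + 3)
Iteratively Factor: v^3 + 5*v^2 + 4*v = (v + 4)*(v^2 + v) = (v + 1)*(v + 4)*(v)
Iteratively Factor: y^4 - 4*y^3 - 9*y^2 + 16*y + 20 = (y - 2)*(y^3 - 2*y^2 - 13*y - 10) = (y - 2)*(y + 2)*(y^2 - 4*y - 5) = (y - 2)*(y + 1)*(y + 2)*(y - 5)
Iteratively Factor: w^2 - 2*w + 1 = (w - 1)*(w - 1)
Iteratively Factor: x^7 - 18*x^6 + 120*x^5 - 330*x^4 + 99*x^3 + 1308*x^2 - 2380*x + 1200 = (x - 3)*(x^6 - 15*x^5 + 75*x^4 - 105*x^3 - 216*x^2 + 660*x - 400) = (x - 3)*(x + 2)*(x^5 - 17*x^4 + 109*x^3 - 323*x^2 + 430*x - 200) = (x - 3)*(x - 2)*(x + 2)*(x^4 - 15*x^3 + 79*x^2 - 165*x + 100) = (x - 5)*(x - 3)*(x - 2)*(x + 2)*(x^3 - 10*x^2 + 29*x - 20) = (x - 5)^2*(x - 3)*(x - 2)*(x + 2)*(x^2 - 5*x + 4) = (x - 5)^2*(x - 3)*(x - 2)*(x - 1)*(x + 2)*(x - 4)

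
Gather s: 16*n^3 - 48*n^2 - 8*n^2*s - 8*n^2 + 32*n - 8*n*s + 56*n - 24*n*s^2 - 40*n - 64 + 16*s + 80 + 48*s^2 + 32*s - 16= 16*n^3 - 56*n^2 + 48*n + s^2*(48 - 24*n) + s*(-8*n^2 - 8*n + 48)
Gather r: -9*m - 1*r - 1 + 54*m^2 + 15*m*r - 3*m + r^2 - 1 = 54*m^2 - 12*m + r^2 + r*(15*m - 1) - 2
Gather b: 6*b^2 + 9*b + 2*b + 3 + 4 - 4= 6*b^2 + 11*b + 3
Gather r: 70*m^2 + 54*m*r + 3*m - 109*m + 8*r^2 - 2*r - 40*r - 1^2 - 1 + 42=70*m^2 - 106*m + 8*r^2 + r*(54*m - 42) + 40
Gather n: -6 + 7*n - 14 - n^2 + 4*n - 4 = -n^2 + 11*n - 24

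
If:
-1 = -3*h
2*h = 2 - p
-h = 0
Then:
No Solution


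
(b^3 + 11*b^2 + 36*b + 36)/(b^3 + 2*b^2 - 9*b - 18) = (b + 6)/(b - 3)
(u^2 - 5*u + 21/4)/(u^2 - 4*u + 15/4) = (2*u - 7)/(2*u - 5)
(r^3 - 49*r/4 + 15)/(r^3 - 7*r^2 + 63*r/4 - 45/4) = (r + 4)/(r - 3)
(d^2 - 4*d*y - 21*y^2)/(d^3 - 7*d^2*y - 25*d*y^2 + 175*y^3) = (-d - 3*y)/(-d^2 + 25*y^2)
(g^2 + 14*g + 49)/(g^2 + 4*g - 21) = (g + 7)/(g - 3)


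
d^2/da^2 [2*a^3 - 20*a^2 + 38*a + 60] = 12*a - 40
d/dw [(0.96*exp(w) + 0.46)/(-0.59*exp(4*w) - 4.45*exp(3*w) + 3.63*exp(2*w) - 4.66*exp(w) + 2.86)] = (1.6992*exp(4*w) + 9.6296*exp(3*w) + 2.6562*exp(2*w) - 3.3396*exp(w) + 4.8892)*exp(w)/(0.3481*exp(8*w) + 5.251*exp(7*w) + 15.5191*exp(6*w) - 26.8082*exp(5*w) + 51.2761*exp(4*w) - 59.2856*exp(3*w) + 42.4792*exp(2*w) - 26.6552*exp(w) + 8.1796)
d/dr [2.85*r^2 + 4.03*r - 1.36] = 5.7*r + 4.03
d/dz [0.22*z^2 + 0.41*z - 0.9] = 0.44*z + 0.41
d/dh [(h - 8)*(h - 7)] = 2*h - 15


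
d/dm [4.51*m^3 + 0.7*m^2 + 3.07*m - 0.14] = 13.53*m^2 + 1.4*m + 3.07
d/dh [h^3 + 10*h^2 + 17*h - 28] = 3*h^2 + 20*h + 17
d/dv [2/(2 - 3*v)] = 6/(3*v - 2)^2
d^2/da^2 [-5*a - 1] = 0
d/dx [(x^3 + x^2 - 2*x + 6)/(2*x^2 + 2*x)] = (x^4 + 2*x^3 + 3*x^2 - 12*x - 6)/(2*x^2*(x^2 + 2*x + 1))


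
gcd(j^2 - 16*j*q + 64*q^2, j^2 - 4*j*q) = 1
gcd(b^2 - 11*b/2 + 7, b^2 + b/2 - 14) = b - 7/2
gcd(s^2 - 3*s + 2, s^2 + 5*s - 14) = s - 2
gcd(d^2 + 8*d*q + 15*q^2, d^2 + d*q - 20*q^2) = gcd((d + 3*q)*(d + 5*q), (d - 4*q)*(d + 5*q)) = d + 5*q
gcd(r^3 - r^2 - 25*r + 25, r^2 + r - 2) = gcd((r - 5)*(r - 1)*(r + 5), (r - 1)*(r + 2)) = r - 1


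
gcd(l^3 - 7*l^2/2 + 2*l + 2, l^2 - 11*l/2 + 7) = l - 2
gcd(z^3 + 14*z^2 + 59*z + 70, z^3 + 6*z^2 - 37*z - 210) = z^2 + 12*z + 35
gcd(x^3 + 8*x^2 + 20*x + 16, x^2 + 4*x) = x + 4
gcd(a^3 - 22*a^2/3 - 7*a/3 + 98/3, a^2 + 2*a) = a + 2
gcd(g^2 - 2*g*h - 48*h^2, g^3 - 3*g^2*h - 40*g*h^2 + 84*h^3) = g + 6*h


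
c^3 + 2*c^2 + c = c*(c + 1)^2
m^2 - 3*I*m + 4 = (m - 4*I)*(m + I)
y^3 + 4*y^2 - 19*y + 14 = (y - 2)*(y - 1)*(y + 7)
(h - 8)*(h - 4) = h^2 - 12*h + 32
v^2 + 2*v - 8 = (v - 2)*(v + 4)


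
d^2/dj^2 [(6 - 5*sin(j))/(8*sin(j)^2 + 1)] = (2880*sin(j)^5 - 1536*sin(j)^4 + 2496*sin(j)^2 - 2015*sin(j) + 1020*sin(3*j) - 160*sin(5*j) - 96)/(8*sin(j)^2 + 1)^3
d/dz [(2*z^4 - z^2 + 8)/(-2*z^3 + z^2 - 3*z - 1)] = (2*z*(1 - 4*z^2)*(2*z^3 - z^2 + 3*z + 1) + (6*z^2 - 2*z + 3)*(2*z^4 - z^2 + 8))/(2*z^3 - z^2 + 3*z + 1)^2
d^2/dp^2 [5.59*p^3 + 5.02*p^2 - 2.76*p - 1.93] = 33.54*p + 10.04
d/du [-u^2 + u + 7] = 1 - 2*u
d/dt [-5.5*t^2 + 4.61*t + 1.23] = 4.61 - 11.0*t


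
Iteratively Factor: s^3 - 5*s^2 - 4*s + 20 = (s - 5)*(s^2 - 4) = (s - 5)*(s + 2)*(s - 2)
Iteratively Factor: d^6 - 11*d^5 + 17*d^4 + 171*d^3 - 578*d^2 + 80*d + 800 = (d - 2)*(d^5 - 9*d^4 - d^3 + 169*d^2 - 240*d - 400) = (d - 5)*(d - 2)*(d^4 - 4*d^3 - 21*d^2 + 64*d + 80) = (d - 5)*(d - 2)*(d + 1)*(d^3 - 5*d^2 - 16*d + 80) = (d - 5)*(d - 4)*(d - 2)*(d + 1)*(d^2 - d - 20) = (d - 5)^2*(d - 4)*(d - 2)*(d + 1)*(d + 4)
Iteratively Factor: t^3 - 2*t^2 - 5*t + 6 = (t + 2)*(t^2 - 4*t + 3) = (t - 1)*(t + 2)*(t - 3)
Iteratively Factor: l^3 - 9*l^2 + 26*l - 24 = (l - 2)*(l^2 - 7*l + 12) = (l - 4)*(l - 2)*(l - 3)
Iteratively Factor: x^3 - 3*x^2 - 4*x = (x)*(x^2 - 3*x - 4) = x*(x - 4)*(x + 1)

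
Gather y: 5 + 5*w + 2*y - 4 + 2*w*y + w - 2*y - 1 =2*w*y + 6*w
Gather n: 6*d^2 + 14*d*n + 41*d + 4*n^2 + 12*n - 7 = 6*d^2 + 41*d + 4*n^2 + n*(14*d + 12) - 7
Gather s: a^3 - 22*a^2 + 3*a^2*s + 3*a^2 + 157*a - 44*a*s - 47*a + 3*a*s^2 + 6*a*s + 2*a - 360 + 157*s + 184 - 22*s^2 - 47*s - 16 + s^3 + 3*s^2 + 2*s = a^3 - 19*a^2 + 112*a + s^3 + s^2*(3*a - 19) + s*(3*a^2 - 38*a + 112) - 192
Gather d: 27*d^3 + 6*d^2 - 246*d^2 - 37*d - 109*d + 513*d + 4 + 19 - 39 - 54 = 27*d^3 - 240*d^2 + 367*d - 70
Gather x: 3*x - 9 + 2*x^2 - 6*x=2*x^2 - 3*x - 9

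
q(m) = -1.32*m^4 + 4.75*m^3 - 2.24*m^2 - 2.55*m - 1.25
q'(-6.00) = 1677.81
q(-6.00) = -2803.31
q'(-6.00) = 1677.81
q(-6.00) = -2803.31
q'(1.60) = 5.14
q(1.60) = -0.26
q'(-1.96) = 100.73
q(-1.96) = -60.10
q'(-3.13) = 312.99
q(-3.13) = -287.56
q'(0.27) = -2.82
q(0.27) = -2.02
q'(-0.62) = 6.96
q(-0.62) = -1.86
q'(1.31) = 4.17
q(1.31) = -1.64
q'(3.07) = -34.77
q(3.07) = -10.01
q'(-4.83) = 946.47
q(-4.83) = -1294.81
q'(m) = -5.28*m^3 + 14.25*m^2 - 4.48*m - 2.55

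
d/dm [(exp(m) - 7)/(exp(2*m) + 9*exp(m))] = (-exp(2*m) + 14*exp(m) + 63)*exp(-m)/(exp(2*m) + 18*exp(m) + 81)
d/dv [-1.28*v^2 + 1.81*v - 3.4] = 1.81 - 2.56*v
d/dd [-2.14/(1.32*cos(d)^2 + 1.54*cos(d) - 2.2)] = -(5.6496*cos(d) + 3.2956)*sin(d)/(1.32*cos(d)^2 + 1.54*cos(d) - 2.2)^2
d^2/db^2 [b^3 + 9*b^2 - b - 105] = 6*b + 18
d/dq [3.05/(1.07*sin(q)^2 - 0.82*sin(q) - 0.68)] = (2.501 - 6.527*sin(q))*cos(q)/(-1.07*sin(q)^2 + 0.82*sin(q) + 0.68)^2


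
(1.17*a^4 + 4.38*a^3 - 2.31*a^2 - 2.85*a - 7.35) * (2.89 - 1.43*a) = -1.6731*a^5 - 2.8821*a^4 + 15.9615*a^3 - 2.6004*a^2 + 2.274*a - 21.2415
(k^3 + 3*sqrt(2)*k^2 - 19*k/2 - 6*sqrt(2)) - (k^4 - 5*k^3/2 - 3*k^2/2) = -k^4 + 7*k^3/2 + 3*k^2/2 + 3*sqrt(2)*k^2 - 19*k/2 - 6*sqrt(2)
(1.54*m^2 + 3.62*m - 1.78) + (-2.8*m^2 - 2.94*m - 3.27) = -1.26*m^2 + 0.68*m - 5.05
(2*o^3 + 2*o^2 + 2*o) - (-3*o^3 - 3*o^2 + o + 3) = 5*o^3 + 5*o^2 + o - 3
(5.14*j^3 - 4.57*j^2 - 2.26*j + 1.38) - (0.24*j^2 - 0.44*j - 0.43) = 5.14*j^3 - 4.81*j^2 - 1.82*j + 1.81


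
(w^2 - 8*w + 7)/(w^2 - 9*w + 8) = (w - 7)/(w - 8)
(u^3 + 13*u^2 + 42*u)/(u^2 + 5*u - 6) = u*(u + 7)/(u - 1)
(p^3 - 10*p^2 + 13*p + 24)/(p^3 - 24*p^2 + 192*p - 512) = (p^2 - 2*p - 3)/(p^2 - 16*p + 64)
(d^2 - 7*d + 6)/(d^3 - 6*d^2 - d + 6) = 1/(d + 1)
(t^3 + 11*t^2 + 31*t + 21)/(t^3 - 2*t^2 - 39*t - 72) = (t^2 + 8*t + 7)/(t^2 - 5*t - 24)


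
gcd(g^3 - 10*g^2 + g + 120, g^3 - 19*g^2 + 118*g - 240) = g^2 - 13*g + 40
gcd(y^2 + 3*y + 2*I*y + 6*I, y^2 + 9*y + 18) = y + 3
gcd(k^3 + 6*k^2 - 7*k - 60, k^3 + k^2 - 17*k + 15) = k^2 + 2*k - 15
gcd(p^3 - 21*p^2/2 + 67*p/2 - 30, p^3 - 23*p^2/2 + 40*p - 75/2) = p^2 - 13*p/2 + 15/2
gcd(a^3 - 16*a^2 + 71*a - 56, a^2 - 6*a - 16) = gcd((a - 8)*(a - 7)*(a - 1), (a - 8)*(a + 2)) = a - 8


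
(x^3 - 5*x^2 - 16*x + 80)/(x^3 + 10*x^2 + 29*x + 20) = (x^2 - 9*x + 20)/(x^2 + 6*x + 5)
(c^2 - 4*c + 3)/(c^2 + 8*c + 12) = (c^2 - 4*c + 3)/(c^2 + 8*c + 12)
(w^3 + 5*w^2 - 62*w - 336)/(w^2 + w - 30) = (w^2 - w - 56)/(w - 5)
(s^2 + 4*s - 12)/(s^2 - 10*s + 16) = (s + 6)/(s - 8)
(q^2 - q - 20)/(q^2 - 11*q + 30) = (q + 4)/(q - 6)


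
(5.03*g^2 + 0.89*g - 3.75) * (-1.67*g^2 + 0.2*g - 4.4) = -8.4001*g^4 - 0.4803*g^3 - 15.6915*g^2 - 4.666*g + 16.5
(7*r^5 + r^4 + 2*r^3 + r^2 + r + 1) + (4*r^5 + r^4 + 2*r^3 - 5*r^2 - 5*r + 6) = 11*r^5 + 2*r^4 + 4*r^3 - 4*r^2 - 4*r + 7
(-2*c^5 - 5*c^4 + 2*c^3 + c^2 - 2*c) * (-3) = 6*c^5 + 15*c^4 - 6*c^3 - 3*c^2 + 6*c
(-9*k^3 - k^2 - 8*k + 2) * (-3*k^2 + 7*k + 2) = 27*k^5 - 60*k^4 - k^3 - 64*k^2 - 2*k + 4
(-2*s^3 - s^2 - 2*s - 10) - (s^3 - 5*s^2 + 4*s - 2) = -3*s^3 + 4*s^2 - 6*s - 8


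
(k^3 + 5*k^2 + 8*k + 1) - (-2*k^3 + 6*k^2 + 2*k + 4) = 3*k^3 - k^2 + 6*k - 3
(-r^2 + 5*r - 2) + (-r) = -r^2 + 4*r - 2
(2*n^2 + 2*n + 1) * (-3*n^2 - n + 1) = -6*n^4 - 8*n^3 - 3*n^2 + n + 1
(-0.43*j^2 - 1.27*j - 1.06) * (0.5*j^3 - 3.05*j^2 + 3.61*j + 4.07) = -0.215*j^5 + 0.6765*j^4 + 1.7912*j^3 - 3.1018*j^2 - 8.9955*j - 4.3142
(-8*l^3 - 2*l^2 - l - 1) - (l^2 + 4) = -8*l^3 - 3*l^2 - l - 5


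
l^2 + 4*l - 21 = (l - 3)*(l + 7)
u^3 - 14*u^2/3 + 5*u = u*(u - 3)*(u - 5/3)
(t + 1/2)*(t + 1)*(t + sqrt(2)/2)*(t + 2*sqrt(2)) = t^4 + 3*t^3/2 + 5*sqrt(2)*t^3/2 + 5*t^2/2 + 15*sqrt(2)*t^2/4 + 5*sqrt(2)*t/4 + 3*t + 1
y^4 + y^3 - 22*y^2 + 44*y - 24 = (y - 2)^2*(y - 1)*(y + 6)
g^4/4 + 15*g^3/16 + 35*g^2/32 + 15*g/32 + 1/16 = (g/4 + 1/2)*(g + 1/4)*(g + 1/2)*(g + 1)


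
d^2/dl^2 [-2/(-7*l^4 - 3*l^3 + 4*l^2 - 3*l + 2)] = 4*((-42*l^2 - 9*l + 4)*(7*l^4 + 3*l^3 - 4*l^2 + 3*l - 2) + (28*l^3 + 9*l^2 - 8*l + 3)^2)/(7*l^4 + 3*l^3 - 4*l^2 + 3*l - 2)^3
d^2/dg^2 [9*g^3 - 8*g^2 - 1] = 54*g - 16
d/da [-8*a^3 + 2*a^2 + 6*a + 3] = -24*a^2 + 4*a + 6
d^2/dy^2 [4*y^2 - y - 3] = 8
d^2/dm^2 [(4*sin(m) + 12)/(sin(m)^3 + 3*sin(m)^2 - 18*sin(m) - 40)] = 4*(-4*sin(m)^7 - 36*sin(m)^6 - 174*sin(m)^5 - 520*sin(m)^4 - 1116*sin(m)^3 - 1374*sin(m)^2 + 1028*sin(m) + 1224)/(sin(m)^3 + 3*sin(m)^2 - 18*sin(m) - 40)^3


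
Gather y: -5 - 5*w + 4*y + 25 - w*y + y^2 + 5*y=-5*w + y^2 + y*(9 - w) + 20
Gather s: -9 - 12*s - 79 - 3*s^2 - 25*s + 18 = -3*s^2 - 37*s - 70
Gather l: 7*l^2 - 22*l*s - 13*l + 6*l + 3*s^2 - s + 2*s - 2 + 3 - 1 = 7*l^2 + l*(-22*s - 7) + 3*s^2 + s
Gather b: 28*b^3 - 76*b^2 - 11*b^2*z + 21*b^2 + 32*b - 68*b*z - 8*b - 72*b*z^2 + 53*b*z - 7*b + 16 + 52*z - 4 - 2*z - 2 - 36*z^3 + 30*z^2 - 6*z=28*b^3 + b^2*(-11*z - 55) + b*(-72*z^2 - 15*z + 17) - 36*z^3 + 30*z^2 + 44*z + 10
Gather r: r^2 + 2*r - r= r^2 + r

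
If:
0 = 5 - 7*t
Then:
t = 5/7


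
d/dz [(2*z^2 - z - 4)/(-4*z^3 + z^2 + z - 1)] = ((1 - 4*z)*(4*z^3 - z^2 - z + 1) + (-12*z^2 + 2*z + 1)*(-2*z^2 + z + 4))/(4*z^3 - z^2 - z + 1)^2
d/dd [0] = 0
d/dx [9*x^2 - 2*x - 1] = 18*x - 2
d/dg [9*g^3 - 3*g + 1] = 27*g^2 - 3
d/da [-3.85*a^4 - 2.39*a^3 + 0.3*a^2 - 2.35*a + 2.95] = -15.4*a^3 - 7.17*a^2 + 0.6*a - 2.35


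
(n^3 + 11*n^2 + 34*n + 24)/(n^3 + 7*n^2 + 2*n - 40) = (n^2 + 7*n + 6)/(n^2 + 3*n - 10)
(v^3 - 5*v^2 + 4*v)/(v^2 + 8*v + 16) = v*(v^2 - 5*v + 4)/(v^2 + 8*v + 16)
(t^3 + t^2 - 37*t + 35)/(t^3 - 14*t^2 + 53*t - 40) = (t + 7)/(t - 8)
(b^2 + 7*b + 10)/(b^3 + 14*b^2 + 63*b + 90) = (b + 2)/(b^2 + 9*b + 18)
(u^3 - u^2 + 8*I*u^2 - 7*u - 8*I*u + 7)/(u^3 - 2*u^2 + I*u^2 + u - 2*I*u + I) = (u + 7*I)/(u - 1)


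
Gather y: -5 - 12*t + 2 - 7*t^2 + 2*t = -7*t^2 - 10*t - 3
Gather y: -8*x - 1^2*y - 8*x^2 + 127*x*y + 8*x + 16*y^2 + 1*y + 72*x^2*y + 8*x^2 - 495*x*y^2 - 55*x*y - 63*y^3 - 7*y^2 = -63*y^3 + y^2*(9 - 495*x) + y*(72*x^2 + 72*x)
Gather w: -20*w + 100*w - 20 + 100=80*w + 80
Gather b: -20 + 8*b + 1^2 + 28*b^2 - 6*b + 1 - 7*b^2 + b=21*b^2 + 3*b - 18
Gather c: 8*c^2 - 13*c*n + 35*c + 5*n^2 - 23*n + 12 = 8*c^2 + c*(35 - 13*n) + 5*n^2 - 23*n + 12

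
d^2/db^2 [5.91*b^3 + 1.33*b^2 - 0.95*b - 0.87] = 35.46*b + 2.66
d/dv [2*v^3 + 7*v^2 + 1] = 2*v*(3*v + 7)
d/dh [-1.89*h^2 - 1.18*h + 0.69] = -3.78*h - 1.18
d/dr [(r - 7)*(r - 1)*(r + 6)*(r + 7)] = 4*r^3 + 15*r^2 - 110*r - 245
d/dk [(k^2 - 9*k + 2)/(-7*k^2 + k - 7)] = (-62*k^2 + 14*k + 61)/(49*k^4 - 14*k^3 + 99*k^2 - 14*k + 49)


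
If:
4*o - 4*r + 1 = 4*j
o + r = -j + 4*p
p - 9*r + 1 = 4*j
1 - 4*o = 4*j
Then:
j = 53/216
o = 1/216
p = 7/108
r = 1/108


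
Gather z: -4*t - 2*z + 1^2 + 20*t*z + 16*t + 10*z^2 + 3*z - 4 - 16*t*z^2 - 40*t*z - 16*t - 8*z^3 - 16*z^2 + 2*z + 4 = -4*t - 8*z^3 + z^2*(-16*t - 6) + z*(3 - 20*t) + 1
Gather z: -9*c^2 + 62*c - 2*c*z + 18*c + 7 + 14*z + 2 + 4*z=-9*c^2 + 80*c + z*(18 - 2*c) + 9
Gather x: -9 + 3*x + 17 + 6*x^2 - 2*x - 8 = 6*x^2 + x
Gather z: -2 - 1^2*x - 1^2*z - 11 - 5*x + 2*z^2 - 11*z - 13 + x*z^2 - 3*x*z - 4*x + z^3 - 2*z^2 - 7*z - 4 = x*z^2 - 10*x + z^3 + z*(-3*x - 19) - 30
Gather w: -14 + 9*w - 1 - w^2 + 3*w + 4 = -w^2 + 12*w - 11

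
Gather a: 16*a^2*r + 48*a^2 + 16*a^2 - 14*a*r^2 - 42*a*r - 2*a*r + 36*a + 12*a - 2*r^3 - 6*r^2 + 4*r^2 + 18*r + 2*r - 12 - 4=a^2*(16*r + 64) + a*(-14*r^2 - 44*r + 48) - 2*r^3 - 2*r^2 + 20*r - 16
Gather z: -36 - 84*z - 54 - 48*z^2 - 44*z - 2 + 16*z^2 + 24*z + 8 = -32*z^2 - 104*z - 84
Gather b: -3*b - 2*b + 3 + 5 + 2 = 10 - 5*b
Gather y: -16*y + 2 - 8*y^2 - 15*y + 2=-8*y^2 - 31*y + 4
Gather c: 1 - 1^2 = 0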